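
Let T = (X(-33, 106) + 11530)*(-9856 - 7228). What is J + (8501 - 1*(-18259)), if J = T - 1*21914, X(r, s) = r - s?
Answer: -194598998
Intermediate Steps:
T = -194603844 (T = ((-33 - 1*106) + 11530)*(-9856 - 7228) = ((-33 - 106) + 11530)*(-17084) = (-139 + 11530)*(-17084) = 11391*(-17084) = -194603844)
J = -194625758 (J = -194603844 - 1*21914 = -194603844 - 21914 = -194625758)
J + (8501 - 1*(-18259)) = -194625758 + (8501 - 1*(-18259)) = -194625758 + (8501 + 18259) = -194625758 + 26760 = -194598998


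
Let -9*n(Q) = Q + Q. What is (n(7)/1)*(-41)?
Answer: 574/9 ≈ 63.778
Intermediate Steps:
n(Q) = -2*Q/9 (n(Q) = -(Q + Q)/9 = -2*Q/9)
(n(7)/1)*(-41) = ((-2/9*7)/1)*(-41) = (1*(-14/9))*(-41) = -14/9*(-41) = 574/9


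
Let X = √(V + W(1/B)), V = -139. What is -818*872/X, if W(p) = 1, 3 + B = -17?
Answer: 356648*I*√138/69 ≈ 60720.0*I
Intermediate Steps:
B = -20 (B = -3 - 17 = -20)
X = I*√138 (X = √(-139 + 1) = √(-138) = I*√138 ≈ 11.747*I)
-818*872/X = -818*(-436*I*√138/69) = -(-356648)*I*√138/69 = 356648*I*√138/69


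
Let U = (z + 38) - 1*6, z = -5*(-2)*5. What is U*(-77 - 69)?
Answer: -11972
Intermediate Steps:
z = 50 (z = 10*5 = 50)
U = 82 (U = (50 + 38) - 1*6 = 88 - 6 = 82)
U*(-77 - 69) = 82*(-77 - 69) = 82*(-146) = -11972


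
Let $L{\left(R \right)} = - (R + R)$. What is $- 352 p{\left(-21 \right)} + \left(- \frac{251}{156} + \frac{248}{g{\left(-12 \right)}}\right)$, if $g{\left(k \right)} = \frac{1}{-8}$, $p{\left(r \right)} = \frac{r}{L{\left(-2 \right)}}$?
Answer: $- \frac{21467}{156} \approx -137.61$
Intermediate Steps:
$L{\left(R \right)} = - 2 R$
$p{\left(r \right)} = \frac{r}{4}$ ($p{\left(r \right)} = \frac{r}{\left(-2\right) \left(-2\right)} = \frac{r}{4}$)
$g{\left(k \right)} = - \frac{1}{8}$
$- 352 p{\left(-21 \right)} + \left(- \frac{251}{156} + \frac{248}{g{\left(-12 \right)}}\right) = - 352 \cdot \frac{1}{4} \left(-21\right) + \left(- \frac{251}{156} + \frac{248}{- \frac{1}{8}}\right) = \left(-352\right) \left(- \frac{21}{4}\right) + \left(\left(-251\right) \frac{1}{156} + 248 \left(-8\right)\right) = 1848 - \frac{309755}{156} = - \frac{21467}{156}$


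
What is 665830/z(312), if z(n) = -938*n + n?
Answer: -332915/146172 ≈ -2.2776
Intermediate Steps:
z(n) = -937*n
665830/z(312) = 665830/((-937*312)) = 665830/(-292344) = 665830*(-1/292344) = -332915/146172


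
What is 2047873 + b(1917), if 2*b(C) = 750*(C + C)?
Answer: 3485623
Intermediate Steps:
b(C) = 750*C (b(C) = (750*(C + C))/2 = (750*(2*C))/2 = (1500*C)/2 = 750*C)
2047873 + b(1917) = 2047873 + 750*1917 = 2047873 + 1437750 = 3485623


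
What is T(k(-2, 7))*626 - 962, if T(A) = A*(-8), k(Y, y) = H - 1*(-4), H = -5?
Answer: 4046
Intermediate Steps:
k(Y, y) = -1 (k(Y, y) = -5 - 1*(-4) = -5 + 4 = -1)
T(A) = -8*A
T(k(-2, 7))*626 - 962 = -8*(-1)*626 - 962 = 8*626 - 962 = 5008 - 962 = 4046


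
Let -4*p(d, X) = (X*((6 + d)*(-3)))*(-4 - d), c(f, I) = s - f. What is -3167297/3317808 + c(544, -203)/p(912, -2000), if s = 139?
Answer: -616514568413/645811327200 ≈ -0.95464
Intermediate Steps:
c(f, I) = 139 - f
p(d, X) = -X*(-18 - 3*d)*(-4 - d)/4 (p(d, X) = -X*((6 + d)*(-3))*(-4 - d)/4 = -X*(-18 - 3*d)*(-4 - d)/4)
-3167297/3317808 + c(544, -203)/p(912, -2000) = -3167297/3317808 + (139 - 1*544)/((-3/4*(-2000)*(24 + 912**2 + 10*912))) = -3167297*1/3317808 + (139 - 544)/((-3/4*(-2000)*(24 + 831744 + 9120))) = -3167297/3317808 - 405/((-3/4*(-2000)*840888)) = -3167297/3317808 - 405/1261332000 = -3167297/3317808 - 405*1/1261332000 = -3167297/3317808 - 1/3114400 = -616514568413/645811327200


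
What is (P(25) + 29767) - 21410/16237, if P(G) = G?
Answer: 483711294/16237 ≈ 29791.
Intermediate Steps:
(P(25) + 29767) - 21410/16237 = (25 + 29767) - 21410/16237 = 29792 - 21410*1/16237 = 29792 - 21410/16237 = 483711294/16237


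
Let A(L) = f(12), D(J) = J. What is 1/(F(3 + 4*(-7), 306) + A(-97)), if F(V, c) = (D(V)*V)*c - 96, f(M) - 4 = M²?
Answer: 1/191302 ≈ 5.2273e-6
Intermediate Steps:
f(M) = 4 + M²
A(L) = 148 (A(L) = 4 + 12² = 4 + 144 = 148)
F(V, c) = -96 + c*V² (F(V, c) = (V*V)*c - 96 = V²*c - 96 = c*V² - 96 = -96 + c*V²)
1/(F(3 + 4*(-7), 306) + A(-97)) = 1/((-96 + 306*(3 + 4*(-7))²) + 148) = 1/((-96 + 306*(3 - 28)²) + 148) = 1/((-96 + 306*(-25)²) + 148) = 1/((-96 + 306*625) + 148) = 1/((-96 + 191250) + 148) = 1/(191154 + 148) = 1/191302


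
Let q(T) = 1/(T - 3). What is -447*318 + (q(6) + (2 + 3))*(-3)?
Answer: -142162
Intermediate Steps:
q(T) = 1/(-3 + T)
-447*318 + (q(6) + (2 + 3))*(-3) = -447*318 + (1/(-3 + 6) + (2 + 3))*(-3) = -142146 + (1/3 + 5)*(-3) = -142146 + (⅓ + 5)*(-3) = -142146 + (16/3)*(-3) = -142146 - 16 = -142162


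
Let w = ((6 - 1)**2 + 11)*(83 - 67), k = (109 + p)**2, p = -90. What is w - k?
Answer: 215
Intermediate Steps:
k = 361 (k = (109 - 90)**2 = 19**2 = 361)
w = 576 (w = (5**2 + 11)*16 = (25 + 11)*16 = 36*16 = 576)
w - k = 576 - 1*361 = 576 - 361 = 215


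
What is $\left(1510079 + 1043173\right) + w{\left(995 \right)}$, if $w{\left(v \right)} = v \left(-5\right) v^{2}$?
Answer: $-4922821123$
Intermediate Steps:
$w{\left(v \right)} = - 5 v^{3}$ ($w{\left(v \right)} = - 5 v v^{2} = - 5 v^{3}$)
$\left(1510079 + 1043173\right) + w{\left(995 \right)} = \left(1510079 + 1043173\right) - 5 \cdot 995^{3} = 2553252 - 4925374375 = -4922821123$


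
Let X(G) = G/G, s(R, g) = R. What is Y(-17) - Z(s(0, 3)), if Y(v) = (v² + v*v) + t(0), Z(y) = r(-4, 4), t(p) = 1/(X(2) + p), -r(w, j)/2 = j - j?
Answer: 579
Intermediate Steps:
X(G) = 1
r(w, j) = 0 (r(w, j) = -2*(j - j) = -2*0 = 0)
t(p) = 1/(1 + p)
Z(y) = 0
Y(v) = 1 + 2*v² (Y(v) = (v² + v*v) + 1/(1 + 0) = (v² + v²) + 1/1 = 2*v² + 1 = 1 + 2*v²)
Y(-17) - Z(s(0, 3)) = (1 + 2*(-17)²) - 1*0 = (1 + 2*289) + 0 = (1 + 578) + 0 = 579 + 0 = 579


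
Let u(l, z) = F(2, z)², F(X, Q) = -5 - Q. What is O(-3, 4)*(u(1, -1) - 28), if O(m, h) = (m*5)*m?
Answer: -540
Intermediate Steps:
O(m, h) = 5*m² (O(m, h) = (5*m)*m = 5*m²)
u(l, z) = (-5 - z)²
O(-3, 4)*(u(1, -1) - 28) = (5*(-3)²)*((5 - 1)² - 28) = (5*9)*(4² - 28) = 45*(16 - 28) = 45*(-12) = -540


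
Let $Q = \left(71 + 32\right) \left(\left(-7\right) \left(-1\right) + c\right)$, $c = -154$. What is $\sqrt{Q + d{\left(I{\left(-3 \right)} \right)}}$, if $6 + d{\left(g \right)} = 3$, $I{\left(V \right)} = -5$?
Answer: $2 i \sqrt{3786} \approx 123.06 i$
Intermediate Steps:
$d{\left(g \right)} = -3$ ($d{\left(g \right)} = -6 + 3 = -3$)
$Q = -15141$ ($Q = \left(71 + 32\right) \left(\left(-7\right) \left(-1\right) - 154\right) = 103 \left(7 - 154\right) = 103 \left(-147\right) = -15141$)
$\sqrt{Q + d{\left(I{\left(-3 \right)} \right)}} = \sqrt{-15141 - 3} = \sqrt{-15144} = 2 i \sqrt{3786}$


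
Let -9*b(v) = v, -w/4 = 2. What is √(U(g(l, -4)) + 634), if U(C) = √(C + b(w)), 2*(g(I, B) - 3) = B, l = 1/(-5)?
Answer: √(5706 + 3*√17)/3 ≈ 25.207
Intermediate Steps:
w = -8 (w = -4*2 = -8)
l = -⅕ ≈ -0.20000
b(v) = -v/9
g(I, B) = 3 + B/2
U(C) = √(8/9 + C) (U(C) = √(C - ⅑*(-8)) = √(C + 8/9) = √(8/9 + C))
√(U(g(l, -4)) + 634) = √(√(8 + 9*(3 + (½)*(-4)))/3 + 634) = √(√(8 + 9*(3 - 2))/3 + 634) = √(√(8 + 9*1)/3 + 634) = √(√(8 + 9)/3 + 634) = √(√17/3 + 634) = √(634 + √17/3)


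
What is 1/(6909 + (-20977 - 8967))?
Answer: -1/23035 ≈ -4.3412e-5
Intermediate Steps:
1/(6909 + (-20977 - 8967)) = 1/(6909 - 29944) = 1/(-23035) = -1/23035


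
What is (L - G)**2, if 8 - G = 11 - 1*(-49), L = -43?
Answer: 81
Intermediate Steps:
G = -52 (G = 8 - (11 - 1*(-49)) = 8 - (11 + 49) = 8 - 1*60 = 8 - 60 = -52)
(L - G)**2 = (-43 - 1*(-52))**2 = (-43 + 52)**2 = 9**2 = 81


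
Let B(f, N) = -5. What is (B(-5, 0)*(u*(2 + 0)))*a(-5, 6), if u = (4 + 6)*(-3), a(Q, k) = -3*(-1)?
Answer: 900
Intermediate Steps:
a(Q, k) = 3
u = -30 (u = 10*(-3) = -30)
(B(-5, 0)*(u*(2 + 0)))*a(-5, 6) = -(-150)*(2 + 0)*3 = -(-150)*2*3 = -5*(-60)*3 = 300*3 = 900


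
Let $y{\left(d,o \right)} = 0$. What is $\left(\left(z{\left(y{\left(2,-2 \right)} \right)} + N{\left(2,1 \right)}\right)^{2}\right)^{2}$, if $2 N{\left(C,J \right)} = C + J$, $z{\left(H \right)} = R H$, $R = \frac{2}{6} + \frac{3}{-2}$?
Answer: $\frac{81}{16} \approx 5.0625$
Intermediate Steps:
$R = - \frac{7}{6}$ ($R = 2 \cdot \frac{1}{6} + 3 \left(- \frac{1}{2}\right) = \frac{1}{3} - \frac{3}{2} = - \frac{7}{6} \approx -1.1667$)
$z{\left(H \right)} = - \frac{7 H}{6}$
$N{\left(C,J \right)} = \frac{C}{2} + \frac{J}{2}$ ($N{\left(C,J \right)} = \frac{C + J}{2} = \frac{C}{2} + \frac{J}{2}$)
$\left(\left(z{\left(y{\left(2,-2 \right)} \right)} + N{\left(2,1 \right)}\right)^{2}\right)^{2} = \left(\left(\left(- \frac{7}{6}\right) 0 + \left(\frac{1}{2} \cdot 2 + \frac{1}{2} \cdot 1\right)\right)^{2}\right)^{2} = \left(\left(0 + \left(1 + \frac{1}{2}\right)\right)^{2}\right)^{2} = \left(\left(0 + \frac{3}{2}\right)^{2}\right)^{2} = \left(\left(\frac{3}{2}\right)^{2}\right)^{2} = \left(\frac{9}{4}\right)^{2} = \frac{81}{16}$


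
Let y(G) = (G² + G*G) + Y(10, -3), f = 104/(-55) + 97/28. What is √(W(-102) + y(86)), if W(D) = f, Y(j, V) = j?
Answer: √8777038655/770 ≈ 121.67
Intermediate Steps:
f = 2423/1540 (f = 104*(-1/55) + 97*(1/28) = -104/55 + 97/28 = 2423/1540 ≈ 1.5734)
W(D) = 2423/1540
y(G) = 10 + 2*G² (y(G) = (G² + G*G) + 10 = (G² + G²) + 10 = 2*G² + 10 = 10 + 2*G²)
√(W(-102) + y(86)) = √(2423/1540 + (10 + 2*86²)) = √(2423/1540 + (10 + 2*7396)) = √(2423/1540 + (10 + 14792)) = √(2423/1540 + 14802) = √(22797503/1540) = √8777038655/770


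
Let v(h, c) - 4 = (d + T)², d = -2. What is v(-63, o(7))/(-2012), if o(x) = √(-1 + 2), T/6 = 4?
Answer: -122/503 ≈ -0.24254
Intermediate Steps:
T = 24 (T = 6*4 = 24)
o(x) = 1 (o(x) = √1 = 1)
v(h, c) = 488 (v(h, c) = 4 + (-2 + 24)² = 4 + 22² = 4 + 484 = 488)
v(-63, o(7))/(-2012) = 488/(-2012) = 488*(-1/2012) = -122/503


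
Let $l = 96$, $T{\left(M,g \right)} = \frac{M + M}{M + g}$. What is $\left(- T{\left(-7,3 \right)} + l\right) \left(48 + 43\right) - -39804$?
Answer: $\frac{96443}{2} \approx 48222.0$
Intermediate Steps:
$T{\left(M,g \right)} = \frac{2 M}{M + g}$
$\left(- T{\left(-7,3 \right)} + l\right) \left(48 + 43\right) - -39804 = \left(- \frac{2 \left(-7\right)}{-7 + 3} + 96\right) \left(48 + 43\right) - -39804 = \left(- \frac{2 \left(-7\right)}{-4} + 96\right) 91 + 39804 = \left(- \frac{2 \left(-7\right) \left(-1\right)}{4} + 96\right) 91 + 39804 = \left(\left(-1\right) \frac{7}{2} + 96\right) 91 + 39804 = \left(- \frac{7}{2} + 96\right) 91 + 39804 = \frac{185}{2} \cdot 91 + 39804 = \frac{16835}{2} + 39804 = \frac{96443}{2}$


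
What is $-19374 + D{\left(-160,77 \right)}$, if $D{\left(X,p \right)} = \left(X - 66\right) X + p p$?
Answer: $22715$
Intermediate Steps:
$D{\left(X,p \right)} = p^{2} + X \left(-66 + X\right)$ ($D{\left(X,p \right)} = \left(X - 66\right) X + p^{2} = \left(-66 + X\right) X + p^{2} = X \left(-66 + X\right) + p^{2} = p^{2} + X \left(-66 + X\right)$)
$-19374 + D{\left(-160,77 \right)} = -19374 + \left(\left(-160\right)^{2} + 77^{2} - -10560\right) = -19374 + \left(25600 + 5929 + 10560\right) = -19374 + 42089 = 22715$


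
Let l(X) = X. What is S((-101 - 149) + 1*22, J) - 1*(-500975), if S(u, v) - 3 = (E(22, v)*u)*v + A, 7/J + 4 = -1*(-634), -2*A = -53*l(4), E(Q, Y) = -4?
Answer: 7516412/15 ≈ 5.0109e+5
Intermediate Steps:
A = 106 (A = -(-53)*4/2 = -½*(-212) = 106)
J = 1/90 (J = 7/(-4 - 1*(-634)) = 7/(-4 + 634) = 7/630 = 7*(1/630) = 1/90 ≈ 0.011111)
S(u, v) = 109 - 4*u*v (S(u, v) = 3 + ((-4*u)*v + 106) = 3 + (-4*u*v + 106) = 3 + (106 - 4*u*v) = 109 - 4*u*v)
S((-101 - 149) + 1*22, J) - 1*(-500975) = (109 - 4*((-101 - 149) + 1*22)*1/90) - 1*(-500975) = (109 - 4*(-250 + 22)*1/90) + 500975 = (109 - 4*(-228)*1/90) + 500975 = (109 + 152/15) + 500975 = 1787/15 + 500975 = 7516412/15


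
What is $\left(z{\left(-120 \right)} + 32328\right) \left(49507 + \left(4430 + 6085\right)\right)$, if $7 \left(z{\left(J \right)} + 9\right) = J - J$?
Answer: $1939851018$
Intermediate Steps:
$z{\left(J \right)} = -9$ ($z{\left(J \right)} = -9 + \frac{J - J}{7} = -9 + \frac{1}{7} \cdot 0 = -9 + 0 = -9$)
$\left(z{\left(-120 \right)} + 32328\right) \left(49507 + \left(4430 + 6085\right)\right) = \left(-9 + 32328\right) \left(49507 + \left(4430 + 6085\right)\right) = 32319 \left(49507 + 10515\right) = 32319 \cdot 60022 = 1939851018$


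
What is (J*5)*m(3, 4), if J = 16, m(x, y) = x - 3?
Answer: 0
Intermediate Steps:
m(x, y) = -3 + x
(J*5)*m(3, 4) = (16*5)*(-3 + 3) = 80*0 = 0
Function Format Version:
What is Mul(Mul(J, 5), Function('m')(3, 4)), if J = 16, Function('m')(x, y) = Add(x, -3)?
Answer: 0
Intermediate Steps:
Function('m')(x, y) = Add(-3, x)
Mul(Mul(J, 5), Function('m')(3, 4)) = Mul(Mul(16, 5), Add(-3, 3)) = Mul(80, 0) = 0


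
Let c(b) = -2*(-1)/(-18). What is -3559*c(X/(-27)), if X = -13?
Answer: 3559/9 ≈ 395.44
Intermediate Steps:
c(b) = -⅑ (c(b) = 2*(-1/18) = -⅑)
-3559*c(X/(-27)) = -3559*(-⅑) = 3559/9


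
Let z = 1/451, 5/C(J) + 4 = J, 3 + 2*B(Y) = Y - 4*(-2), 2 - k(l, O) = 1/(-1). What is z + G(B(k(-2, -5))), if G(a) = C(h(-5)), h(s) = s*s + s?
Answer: 2271/7216 ≈ 0.31472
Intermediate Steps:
k(l, O) = 3 (k(l, O) = 2 - 1/(-1) = 2 - 1*(-1) = 2 + 1 = 3)
h(s) = s + s**2 (h(s) = s**2 + s = s + s**2)
B(Y) = 5/2 + Y/2 (B(Y) = -3/2 + (Y - 4*(-2))/2 = -3/2 + (Y + 8)/2 = -3/2 + (8 + Y)/2 = -3/2 + (4 + Y/2) = 5/2 + Y/2)
C(J) = 5/(-4 + J)
G(a) = 5/16 (G(a) = 5/(-4 - 5*(1 - 5)) = 5/(-4 - 5*(-4)) = 5/(-4 + 20) = 5/16)
z = 1/451 ≈ 0.0022173
z + G(B(k(-2, -5))) = 1/451 + 5/16 = 2271/7216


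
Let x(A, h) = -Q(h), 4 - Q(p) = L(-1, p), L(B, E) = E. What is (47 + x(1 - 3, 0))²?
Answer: 1849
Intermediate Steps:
Q(p) = 4 - p
x(A, h) = -4 + h (x(A, h) = -(4 - h) = -4 + h)
(47 + x(1 - 3, 0))² = (47 + (-4 + 0))² = (47 - 4)² = 43² = 1849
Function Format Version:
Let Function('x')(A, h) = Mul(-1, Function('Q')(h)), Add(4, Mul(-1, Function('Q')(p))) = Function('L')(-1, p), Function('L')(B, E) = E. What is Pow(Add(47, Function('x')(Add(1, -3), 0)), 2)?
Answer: 1849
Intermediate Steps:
Function('Q')(p) = Add(4, Mul(-1, p))
Function('x')(A, h) = Add(-4, h) (Function('x')(A, h) = Mul(-1, Add(4, Mul(-1, h))) = Add(-4, h))
Pow(Add(47, Function('x')(Add(1, -3), 0)), 2) = Pow(Add(47, Add(-4, 0)), 2) = Pow(Add(47, -4), 2) = Pow(43, 2) = 1849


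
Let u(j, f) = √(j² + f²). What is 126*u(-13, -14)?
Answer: 126*√365 ≈ 2407.2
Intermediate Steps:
u(j, f) = √(f² + j²)
126*u(-13, -14) = 126*√((-14)² + (-13)²) = 126*√(196 + 169) = 126*√365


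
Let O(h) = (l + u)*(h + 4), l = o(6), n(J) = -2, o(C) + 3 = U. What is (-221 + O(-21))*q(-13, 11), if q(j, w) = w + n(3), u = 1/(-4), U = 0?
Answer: -5967/4 ≈ -1491.8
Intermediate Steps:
o(C) = -3 (o(C) = -3 + 0 = -3)
l = -3
u = -¼ ≈ -0.25000
O(h) = -13 - 13*h/4 (O(h) = (-3 - ¼)*(h + 4) = -13*(4 + h)/4 = -13 - 13*h/4)
q(j, w) = -2 + w (q(j, w) = w - 2 = -2 + w)
(-221 + O(-21))*q(-13, 11) = (-221 + (-13 - 13/4*(-21)))*(-2 + 11) = (-221 + (-13 + 273/4))*9 = (-221 + 221/4)*9 = -663/4*9 = -5967/4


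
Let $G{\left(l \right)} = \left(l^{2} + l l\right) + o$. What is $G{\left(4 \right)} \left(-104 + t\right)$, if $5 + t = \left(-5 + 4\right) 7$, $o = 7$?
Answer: $-4524$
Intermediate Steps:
$G{\left(l \right)} = 7 + 2 l^{2}$ ($G{\left(l \right)} = \left(l^{2} + l l\right) + 7 = \left(l^{2} + l^{2}\right) + 7 = 2 l^{2} + 7 = 7 + 2 l^{2}$)
$t = -12$ ($t = -5 + \left(-5 + 4\right) 7 = -5 - 7 = -12$)
$G{\left(4 \right)} \left(-104 + t\right) = \left(7 + 2 \cdot 4^{2}\right) \left(-104 - 12\right) = \left(7 + 2 \cdot 16\right) \left(-116\right) = \left(7 + 32\right) \left(-116\right) = 39 \left(-116\right) = -4524$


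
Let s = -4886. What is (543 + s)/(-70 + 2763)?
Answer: -4343/2693 ≈ -1.6127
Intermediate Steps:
(543 + s)/(-70 + 2763) = (543 - 4886)/(-70 + 2763) = -4343/2693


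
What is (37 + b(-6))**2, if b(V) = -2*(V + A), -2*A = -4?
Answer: 2025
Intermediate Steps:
A = 2 (A = -1/2*(-4) = 2)
b(V) = -4 - 2*V (b(V) = -2*(V + 2) = -2*(2 + V) = -4 - 2*V)
(37 + b(-6))**2 = (37 + (-4 - 2*(-6)))**2 = (37 + (-4 + 12))**2 = (37 + 8)**2 = 45**2 = 2025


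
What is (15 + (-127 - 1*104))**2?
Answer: 46656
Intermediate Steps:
(15 + (-127 - 1*104))**2 = (15 + (-127 - 104))**2 = (15 - 231)**2 = (-216)**2 = 46656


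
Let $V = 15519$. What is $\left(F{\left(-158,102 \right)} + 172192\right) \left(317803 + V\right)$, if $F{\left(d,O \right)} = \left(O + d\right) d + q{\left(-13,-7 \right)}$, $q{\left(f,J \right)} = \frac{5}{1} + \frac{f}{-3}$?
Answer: $\frac{181043177656}{3} \approx 6.0348 \cdot 10^{10}$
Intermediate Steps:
$q{\left(f,J \right)} = 5 - \frac{f}{3}$ ($q{\left(f,J \right)} = 5 \cdot 1 + f \left(- \frac{1}{3}\right) = 5 - \frac{f}{3}$)
$F{\left(d,O \right)} = \frac{28}{3} + d \left(O + d\right)$ ($F{\left(d,O \right)} = \left(O + d\right) d + \left(5 - - \frac{13}{3}\right) = d \left(O + d\right) + \left(5 + \frac{13}{3}\right) = d \left(O + d\right) + \frac{28}{3} = \frac{28}{3} + d \left(O + d\right)$)
$\left(F{\left(-158,102 \right)} + 172192\right) \left(317803 + V\right) = \left(\left(\frac{28}{3} + \left(-158\right)^{2} + 102 \left(-158\right)\right) + 172192\right) \left(317803 + 15519\right) = \left(\left(\frac{28}{3} + 24964 - 16116\right) + 172192\right) 333322 = \left(\frac{26572}{3} + 172192\right) 333322 = \frac{543148}{3} \cdot 333322 = \frac{181043177656}{3}$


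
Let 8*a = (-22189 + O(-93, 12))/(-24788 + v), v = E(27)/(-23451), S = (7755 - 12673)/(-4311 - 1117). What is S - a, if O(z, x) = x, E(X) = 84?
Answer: 72637132237/91458412928 ≈ 0.79421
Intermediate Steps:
S = 2459/2714 (S = -4918/(-5428) = -4918*(-1/5428) = 2459/2714 ≈ 0.90604)
v = -28/7817 (v = 84/(-23451) = 84*(-1/23451) = -28/7817 ≈ -0.0035819)
a = 173357609/1550142592 (a = ((-22189 + 12)/(-24788 - 28/7817))/8 = (-22177/(-193767824/7817))/8 = (-22177*(-7817/193767824))/8 = (⅛)*(173357609/193767824) = 173357609/1550142592 ≈ 0.11183)
S - a = 2459/2714 - 1*173357609/1550142592 = 2459/2714 - 173357609/1550142592 = 72637132237/91458412928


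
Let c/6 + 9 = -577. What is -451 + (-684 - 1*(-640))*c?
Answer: 154253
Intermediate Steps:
c = -3516 (c = -54 + 6*(-577) = -54 - 3462 = -3516)
-451 + (-684 - 1*(-640))*c = -451 + (-684 - 1*(-640))*(-3516) = -451 + (-684 + 640)*(-3516) = -451 - 44*(-3516) = -451 + 154704 = 154253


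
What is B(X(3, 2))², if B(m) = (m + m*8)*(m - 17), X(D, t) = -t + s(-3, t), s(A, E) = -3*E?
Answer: 3240000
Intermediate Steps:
X(D, t) = -4*t (X(D, t) = -t - 3*t = -4*t)
B(m) = 9*m*(-17 + m) (B(m) = (m + 8*m)*(-17 + m) = (9*m)*(-17 + m) = 9*m*(-17 + m))
B(X(3, 2))² = (9*(-4*2)*(-17 - 4*2))² = (9*(-8)*(-17 - 8))² = (9*(-8)*(-25))² = 1800² = 3240000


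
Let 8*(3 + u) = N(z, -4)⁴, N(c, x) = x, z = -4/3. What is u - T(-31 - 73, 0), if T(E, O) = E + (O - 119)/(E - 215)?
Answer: 42308/319 ≈ 132.63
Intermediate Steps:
z = -4/3 (z = -4*⅓ = -4/3 ≈ -1.3333)
u = 29 (u = -3 + (⅛)*(-4)⁴ = -3 + (⅛)*256 = -3 + 32 = 29)
T(E, O) = E + (-119 + O)/(-215 + E)
u - T(-31 - 73, 0) = 29 - (-119 + 0 + (-31 - 73)² - 215*(-31 - 73))/(-215 + (-31 - 73)) = 29 - (-119 + 0 + (-104)² - 215*(-104))/(-215 - 104) = 29 - (-119 + 0 + 10816 + 22360)/(-319) = 29 - (-1)*33057/319 = 29 - 1*(-33057/319) = 29 + 33057/319 = 42308/319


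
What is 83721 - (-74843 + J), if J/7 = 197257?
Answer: -1222235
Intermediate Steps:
J = 1380799 (J = 7*197257 = 1380799)
83721 - (-74843 + J) = 83721 - (-74843 + 1380799) = 83721 - 1*1305956 = 83721 - 1305956 = -1222235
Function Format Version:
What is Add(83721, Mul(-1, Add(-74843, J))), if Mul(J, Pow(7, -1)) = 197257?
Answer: -1222235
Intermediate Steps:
J = 1380799 (J = Mul(7, 197257) = 1380799)
Add(83721, Mul(-1, Add(-74843, J))) = Add(83721, Mul(-1, Add(-74843, 1380799))) = Add(83721, Mul(-1, 1305956)) = Add(83721, -1305956) = -1222235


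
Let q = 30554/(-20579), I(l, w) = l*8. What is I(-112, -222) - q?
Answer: -18408230/20579 ≈ -894.52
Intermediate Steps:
I(l, w) = 8*l
q = -30554/20579 (q = 30554*(-1/20579) = -30554/20579 ≈ -1.4847)
I(-112, -222) - q = 8*(-112) - 1*(-30554/20579) = -896 + 30554/20579 = -18408230/20579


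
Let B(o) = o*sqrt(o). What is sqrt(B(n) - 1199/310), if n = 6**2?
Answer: sqrt(20385910)/310 ≈ 14.565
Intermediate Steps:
n = 36
B(o) = o**(3/2)
sqrt(B(n) - 1199/310) = sqrt(36**(3/2) - 1199/310) = sqrt(216 - 1199*1/310) = sqrt(216 - 1199/310) = sqrt(65761/310) = sqrt(20385910)/310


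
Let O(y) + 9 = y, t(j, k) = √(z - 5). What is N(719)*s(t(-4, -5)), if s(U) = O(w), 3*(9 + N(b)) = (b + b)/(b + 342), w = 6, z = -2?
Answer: 27209/1061 ≈ 25.645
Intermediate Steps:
t(j, k) = I*√7 (t(j, k) = √(-2 - 5) = √(-7) = I*√7)
N(b) = -9 + 2*b/(3*(342 + b)) (N(b) = -9 + ((b + b)/(b + 342))/3 = -9 + ((2*b)/(342 + b))/3 = -9 + (2*b/(342 + b))/3 = -9 + 2*b/(3*(342 + b)))
O(y) = -9 + y
s(U) = -3 (s(U) = -9 + 6 = -3)
N(719)*s(t(-4, -5)) = ((-9234 - 25*719)/(3*(342 + 719)))*(-3) = ((⅓)*(-9234 - 17975)/1061)*(-3) = ((⅓)*(1/1061)*(-27209))*(-3) = -27209/3183*(-3) = 27209/1061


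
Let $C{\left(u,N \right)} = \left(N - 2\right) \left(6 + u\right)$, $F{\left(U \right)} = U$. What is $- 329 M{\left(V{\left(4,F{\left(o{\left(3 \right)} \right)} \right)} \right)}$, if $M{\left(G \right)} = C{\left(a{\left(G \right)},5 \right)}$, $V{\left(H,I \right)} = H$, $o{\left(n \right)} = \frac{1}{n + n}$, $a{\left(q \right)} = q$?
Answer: $-9870$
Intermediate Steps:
$o{\left(n \right)} = \frac{1}{2 n}$
$C{\left(u,N \right)} = \left(-2 + N\right) \left(6 + u\right)$
$M{\left(G \right)} = 18 + 3 G$ ($M{\left(G \right)} = -12 - 2 G + 6 \cdot 5 + 5 G = -12 - 2 G + 30 + 5 G = 18 + 3 G$)
$- 329 M{\left(V{\left(4,F{\left(o{\left(3 \right)} \right)} \right)} \right)} = - 329 \left(18 + 3 \cdot 4\right) = - 329 \left(18 + 12\right) = \left(-329\right) 30 = -9870$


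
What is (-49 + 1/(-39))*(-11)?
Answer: 21032/39 ≈ 539.28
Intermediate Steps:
(-49 + 1/(-39))*(-11) = (-49 - 1/39)*(-11) = -1912/39*(-11) = 21032/39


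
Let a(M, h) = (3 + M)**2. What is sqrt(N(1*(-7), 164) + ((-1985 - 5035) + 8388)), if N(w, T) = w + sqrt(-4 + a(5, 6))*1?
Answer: sqrt(1361 + 2*sqrt(15)) ≈ 36.997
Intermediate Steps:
N(w, T) = w + 2*sqrt(15) (N(w, T) = w + sqrt(-4 + (3 + 5)**2)*1 = w + sqrt(-4 + 8**2)*1 = w + sqrt(-4 + 64)*1 = w + sqrt(60)*1 = w + (2*sqrt(15))*1 = w + 2*sqrt(15))
sqrt(N(1*(-7), 164) + ((-1985 - 5035) + 8388)) = sqrt((1*(-7) + 2*sqrt(15)) + ((-1985 - 5035) + 8388)) = sqrt((-7 + 2*sqrt(15)) + (-7020 + 8388)) = sqrt((-7 + 2*sqrt(15)) + 1368) = sqrt(1361 + 2*sqrt(15))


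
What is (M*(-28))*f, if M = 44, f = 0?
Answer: 0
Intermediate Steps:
(M*(-28))*f = (44*(-28))*0 = -1232*0 = 0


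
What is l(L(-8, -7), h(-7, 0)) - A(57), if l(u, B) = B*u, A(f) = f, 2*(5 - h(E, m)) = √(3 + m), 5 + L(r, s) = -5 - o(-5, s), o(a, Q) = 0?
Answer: -107 + 5*√3 ≈ -98.340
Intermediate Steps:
L(r, s) = -10 (L(r, s) = -5 + (-5 - 1*0) = -5 + (-5 + 0) = -5 - 5 = -10)
h(E, m) = 5 - √(3 + m)/2
l(L(-8, -7), h(-7, 0)) - A(57) = (5 - √(3 + 0)/2)*(-10) - 1*57 = (5 - √3/2)*(-10) - 57 = (-50 + 5*√3) - 57 = -107 + 5*√3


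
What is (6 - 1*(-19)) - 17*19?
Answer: -298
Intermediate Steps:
(6 - 1*(-19)) - 17*19 = (6 + 19) - 323 = 25 - 323 = -298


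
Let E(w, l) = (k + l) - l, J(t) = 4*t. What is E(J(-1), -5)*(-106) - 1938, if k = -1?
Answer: -1832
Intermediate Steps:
E(w, l) = -1 (E(w, l) = (-1 + l) - l = -1)
E(J(-1), -5)*(-106) - 1938 = -1*(-106) - 1938 = 106 - 1938 = -1832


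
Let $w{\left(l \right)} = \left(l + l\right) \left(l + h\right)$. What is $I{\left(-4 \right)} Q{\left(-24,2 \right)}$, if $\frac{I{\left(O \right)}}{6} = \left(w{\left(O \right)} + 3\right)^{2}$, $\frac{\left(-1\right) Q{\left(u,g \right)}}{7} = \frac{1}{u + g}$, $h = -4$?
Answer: $\frac{94269}{11} \approx 8569.9$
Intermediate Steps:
$Q{\left(u,g \right)} = - \frac{7}{g + u}$ ($Q{\left(u,g \right)} = - \frac{7}{u + g} = - \frac{7}{g + u}$)
$w{\left(l \right)} = 2 l \left(-4 + l\right)$ ($w{\left(l \right)} = \left(l + l\right) \left(l - 4\right) = 2 l \left(-4 + l\right)$)
$I{\left(O \right)} = 6 \left(3 + 2 O \left(-4 + O\right)\right)^{2}$ ($I{\left(O \right)} = 6 \left(2 O \left(-4 + O\right) + 3\right)^{2} = 6 \left(3 + 2 O \left(-4 + O\right)\right)^{2}$)
$I{\left(-4 \right)} Q{\left(-24,2 \right)} = 6 \left(3 + 2 \left(-4\right) \left(-4 - 4\right)\right)^{2} \left(- \frac{7}{2 - 24}\right) = 6 \left(3 + 2 \left(-4\right) \left(-8\right)\right)^{2} \left(- \frac{7}{-22}\right) = 6 \left(3 + 64\right)^{2} \left(\left(-7\right) \left(- \frac{1}{22}\right)\right) = 6 \cdot 67^{2} \cdot \frac{7}{22} = 6 \cdot 4489 \cdot \frac{7}{22} = 26934 \cdot \frac{7}{22} = \frac{94269}{11}$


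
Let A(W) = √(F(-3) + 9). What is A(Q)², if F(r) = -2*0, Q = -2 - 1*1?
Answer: 9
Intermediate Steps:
Q = -3 (Q = -2 - 1 = -3)
F(r) = 0
A(W) = 3 (A(W) = √(0 + 9) = √9 = 3)
A(Q)² = 3² = 9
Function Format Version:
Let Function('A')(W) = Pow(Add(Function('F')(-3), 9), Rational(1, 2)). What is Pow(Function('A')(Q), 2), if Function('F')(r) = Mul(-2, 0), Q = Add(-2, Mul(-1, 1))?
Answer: 9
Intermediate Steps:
Q = -3 (Q = Add(-2, -1) = -3)
Function('F')(r) = 0
Function('A')(W) = 3 (Function('A')(W) = Pow(Add(0, 9), Rational(1, 2)) = Pow(9, Rational(1, 2)) = 3)
Pow(Function('A')(Q), 2) = Pow(3, 2) = 9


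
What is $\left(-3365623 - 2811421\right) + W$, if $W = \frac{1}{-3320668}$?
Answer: $- \frac{20511912345393}{3320668} \approx -6.177 \cdot 10^{6}$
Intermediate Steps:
$W = - \frac{1}{3320668} \approx -3.0114 \cdot 10^{-7}$
$\left(-3365623 - 2811421\right) + W = \left(-3365623 - 2811421\right) - \frac{1}{3320668} = -6177044 - \frac{1}{3320668} = - \frac{20511912345393}{3320668}$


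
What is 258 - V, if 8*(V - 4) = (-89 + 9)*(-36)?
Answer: -106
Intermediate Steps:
V = 364 (V = 4 + ((-89 + 9)*(-36))/8 = 4 + (-80*(-36))/8 = 4 + (⅛)*2880 = 4 + 360 = 364)
258 - V = 258 - 1*364 = 258 - 364 = -106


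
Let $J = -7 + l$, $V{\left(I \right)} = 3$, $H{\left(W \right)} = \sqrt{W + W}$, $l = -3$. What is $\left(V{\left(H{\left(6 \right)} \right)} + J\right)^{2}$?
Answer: $49$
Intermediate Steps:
$H{\left(W \right)} = \sqrt{2} \sqrt{W}$ ($H{\left(W \right)} = \sqrt{2 W} = \sqrt{2} \sqrt{W}$)
$J = -10$ ($J = -7 - 3 = -10$)
$\left(V{\left(H{\left(6 \right)} \right)} + J\right)^{2} = \left(3 - 10\right)^{2} = \left(-7\right)^{2} = 49$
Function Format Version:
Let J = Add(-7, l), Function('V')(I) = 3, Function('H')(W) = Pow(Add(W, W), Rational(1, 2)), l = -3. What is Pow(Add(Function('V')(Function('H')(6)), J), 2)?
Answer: 49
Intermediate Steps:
Function('H')(W) = Mul(Pow(2, Rational(1, 2)), Pow(W, Rational(1, 2))) (Function('H')(W) = Pow(Mul(2, W), Rational(1, 2)) = Mul(Pow(2, Rational(1, 2)), Pow(W, Rational(1, 2))))
J = -10 (J = Add(-7, -3) = -10)
Pow(Add(Function('V')(Function('H')(6)), J), 2) = Pow(Add(3, -10), 2) = Pow(-7, 2) = 49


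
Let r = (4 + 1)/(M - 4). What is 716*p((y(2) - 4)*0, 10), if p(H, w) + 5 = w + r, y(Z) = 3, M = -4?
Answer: 6265/2 ≈ 3132.5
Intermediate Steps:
r = -5/8 (r = (4 + 1)/(-4 - 4) = 5/(-8) = 5*(-⅛) = -5/8 ≈ -0.62500)
p(H, w) = -45/8 + w (p(H, w) = -5 + (w - 5/8) = -5 + (-5/8 + w) = -45/8 + w)
716*p((y(2) - 4)*0, 10) = 716*(-45/8 + 10) = 716*(35/8) = 6265/2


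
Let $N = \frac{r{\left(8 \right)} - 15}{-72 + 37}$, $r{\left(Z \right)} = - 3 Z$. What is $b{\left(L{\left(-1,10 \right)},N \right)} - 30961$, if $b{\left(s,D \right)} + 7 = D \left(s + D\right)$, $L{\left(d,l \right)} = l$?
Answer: $- \frac{37920629}{1225} \approx -30956.0$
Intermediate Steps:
$N = \frac{39}{35}$ ($N = \frac{\left(-3\right) 8 - 15}{-72 + 37} = \frac{-24 - 15}{-35} = \left(-39\right) \left(- \frac{1}{35}\right) = \frac{39}{35} \approx 1.1143$)
$b{\left(s,D \right)} = -7 + D \left(D + s\right)$ ($b{\left(s,D \right)} = -7 + D \left(s + D\right) = -7 + D \left(D + s\right)$)
$b{\left(L{\left(-1,10 \right)},N \right)} - 30961 = \left(-7 + \left(\frac{39}{35}\right)^{2} + \frac{39}{35} \cdot 10\right) - 30961 = \left(-7 + \frac{1521}{1225} + \frac{78}{7}\right) - 30961 = \frac{6596}{1225} - 30961 = - \frac{37920629}{1225}$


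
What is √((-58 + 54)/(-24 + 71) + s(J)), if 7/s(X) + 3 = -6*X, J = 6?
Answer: I*√889005/1833 ≈ 0.51439*I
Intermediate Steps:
s(X) = 7/(-3 - 6*X)
√((-58 + 54)/(-24 + 71) + s(J)) = √((-58 + 54)/(-24 + 71) - 7/(3 + 6*6)) = √(-4/47 - 7/(3 + 36)) = √(-4*1/47 - 7/39) = √(-4/47 - 7*1/39) = √(-4/47 - 7/39) = √(-485/1833) = I*√889005/1833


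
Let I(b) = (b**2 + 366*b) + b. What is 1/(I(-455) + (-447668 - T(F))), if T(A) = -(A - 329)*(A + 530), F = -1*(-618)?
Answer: -1/75856 ≈ -1.3183e-5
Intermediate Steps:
F = 618
I(b) = b**2 + 367*b
T(A) = -(-329 + A)*(530 + A)
1/(I(-455) + (-447668 - T(F))) = 1/(-455*(367 - 455) + (-447668 - (174370 - 1*618**2 - 201*618))) = 1/(-455*(-88) + (-447668 - (174370 - 1*381924 - 124218))) = 1/(40040 + (-447668 - (174370 - 381924 - 124218))) = 1/(40040 + (-447668 - 1*(-331772))) = 1/(40040 + (-447668 + 331772)) = 1/(40040 - 115896) = 1/(-75856) = -1/75856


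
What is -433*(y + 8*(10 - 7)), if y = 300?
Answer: -140292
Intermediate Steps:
-433*(y + 8*(10 - 7)) = -433*(300 + 8*(10 - 7)) = -433*(300 + 8*3) = -433*(300 + 24) = -433*324 = -140292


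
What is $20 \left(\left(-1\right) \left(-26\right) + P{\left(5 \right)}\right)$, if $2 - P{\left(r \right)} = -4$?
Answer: $640$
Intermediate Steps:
$P{\left(r \right)} = 6$ ($P{\left(r \right)} = 2 - -4 = 2 + 4 = 6$)
$20 \left(\left(-1\right) \left(-26\right) + P{\left(5 \right)}\right) = 20 \left(\left(-1\right) \left(-26\right) + 6\right) = 20 \left(26 + 6\right) = 20 \cdot 32 = 640$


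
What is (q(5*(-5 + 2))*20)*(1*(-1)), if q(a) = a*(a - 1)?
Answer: -4800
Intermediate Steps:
q(a) = a*(-1 + a)
(q(5*(-5 + 2))*20)*(1*(-1)) = (((5*(-5 + 2))*(-1 + 5*(-5 + 2)))*20)*(1*(-1)) = (((5*(-3))*(-1 + 5*(-3)))*20)*(-1) = (-15*(-1 - 15)*20)*(-1) = (-15*(-16)*20)*(-1) = (240*20)*(-1) = 4800*(-1) = -4800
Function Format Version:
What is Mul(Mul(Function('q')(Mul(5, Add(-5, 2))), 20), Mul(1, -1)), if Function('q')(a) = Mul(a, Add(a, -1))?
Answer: -4800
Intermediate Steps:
Function('q')(a) = Mul(a, Add(-1, a))
Mul(Mul(Function('q')(Mul(5, Add(-5, 2))), 20), Mul(1, -1)) = Mul(Mul(Mul(Mul(5, Add(-5, 2)), Add(-1, Mul(5, Add(-5, 2)))), 20), Mul(1, -1)) = Mul(Mul(Mul(Mul(5, -3), Add(-1, Mul(5, -3))), 20), -1) = Mul(Mul(Mul(-15, Add(-1, -15)), 20), -1) = Mul(Mul(Mul(-15, -16), 20), -1) = Mul(Mul(240, 20), -1) = Mul(4800, -1) = -4800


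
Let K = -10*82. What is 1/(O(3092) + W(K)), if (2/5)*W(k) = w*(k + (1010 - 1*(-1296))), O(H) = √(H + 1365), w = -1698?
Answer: -6308070/39791747120443 - √4457/39791747120443 ≈ -1.5853e-7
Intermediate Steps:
K = -820
O(H) = √(1365 + H)
W(k) = -9788970 - 4245*k (W(k) = 5*(-1698*(k + (1010 - 1*(-1296))))/2 = 5*(-1698*(k + (1010 + 1296)))/2 = 5*(-1698*(k + 2306))/2 = 5*(-1698*(2306 + k))/2 = 5*(-3915588 - 1698*k)/2 = -9788970 - 4245*k)
1/(O(3092) + W(K)) = 1/(√(1365 + 3092) + (-9788970 - 4245*(-820))) = 1/(√4457 + (-9788970 + 3480900)) = 1/(√4457 - 6308070) = 1/(-6308070 + √4457)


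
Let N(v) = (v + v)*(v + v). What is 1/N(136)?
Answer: 1/73984 ≈ 1.3516e-5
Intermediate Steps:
N(v) = 4*v² (N(v) = (2*v)*(2*v) = 4*v²)
1/N(136) = 1/(4*136²) = 1/(4*18496) = 1/73984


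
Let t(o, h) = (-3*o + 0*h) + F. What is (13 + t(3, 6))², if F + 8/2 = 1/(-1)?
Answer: 1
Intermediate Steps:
F = -5 (F = -4 + 1/(-1) = -4 - 1 = -5)
t(o, h) = -5 - 3*o (t(o, h) = (-3*o + 0*h) - 5 = (-3*o + 0) - 5 = -3*o - 5 = -5 - 3*o)
(13 + t(3, 6))² = (13 + (-5 - 3*3))² = (13 + (-5 - 9))² = (13 - 14)² = (-1)² = 1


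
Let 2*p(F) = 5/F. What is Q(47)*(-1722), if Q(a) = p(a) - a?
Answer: 3799593/47 ≈ 80842.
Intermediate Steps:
p(F) = 5/(2*F) (p(F) = (5/F)/2 = 5/(2*F))
Q(a) = -a + 5/(2*a) (Q(a) = 5/(2*a) - a = -a + 5/(2*a))
Q(47)*(-1722) = (-1*47 + (5/2)/47)*(-1722) = (-47 + (5/2)*(1/47))*(-1722) = (-47 + 5/94)*(-1722) = -4413/94*(-1722) = 3799593/47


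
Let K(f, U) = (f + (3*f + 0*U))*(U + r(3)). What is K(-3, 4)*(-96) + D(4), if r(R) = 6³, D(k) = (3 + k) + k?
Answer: 253451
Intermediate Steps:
D(k) = 3 + 2*k
r(R) = 216
K(f, U) = 4*f*(216 + U) (K(f, U) = (f + (3*f + 0*U))*(U + 216) = (f + (3*f + 0))*(216 + U) = (f + 3*f)*(216 + U) = (4*f)*(216 + U) = 4*f*(216 + U))
K(-3, 4)*(-96) + D(4) = (4*(-3)*(216 + 4))*(-96) + (3 + 2*4) = (4*(-3)*220)*(-96) + (3 + 8) = -2640*(-96) + 11 = 253440 + 11 = 253451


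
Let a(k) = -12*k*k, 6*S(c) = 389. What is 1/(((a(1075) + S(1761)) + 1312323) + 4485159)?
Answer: -6/48419719 ≈ -1.2392e-7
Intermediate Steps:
S(c) = 389/6 (S(c) = (1/6)*389 = 389/6)
a(k) = -12*k**2
1/(((a(1075) + S(1761)) + 1312323) + 4485159) = 1/(((-12*1075**2 + 389/6) + 1312323) + 4485159) = 1/(((-12*1155625 + 389/6) + 1312323) + 4485159) = 1/(((-13867500 + 389/6) + 1312323) + 4485159) = 1/((-83204611/6 + 1312323) + 4485159) = 1/(-75330673/6 + 4485159) = 1/(-48419719/6) = -6/48419719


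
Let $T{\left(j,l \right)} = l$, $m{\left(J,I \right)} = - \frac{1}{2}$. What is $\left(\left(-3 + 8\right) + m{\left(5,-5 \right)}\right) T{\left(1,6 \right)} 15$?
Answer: $405$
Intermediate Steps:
$m{\left(J,I \right)} = - \frac{1}{2}$ ($m{\left(J,I \right)} = \left(-1\right) \frac{1}{2} = - \frac{1}{2}$)
$\left(\left(-3 + 8\right) + m{\left(5,-5 \right)}\right) T{\left(1,6 \right)} 15 = \left(\left(-3 + 8\right) - \frac{1}{2}\right) 6 \cdot 15 = \left(5 - \frac{1}{2}\right) 6 \cdot 15 = \frac{9}{2} \cdot 6 \cdot 15 = 27 \cdot 15 = 405$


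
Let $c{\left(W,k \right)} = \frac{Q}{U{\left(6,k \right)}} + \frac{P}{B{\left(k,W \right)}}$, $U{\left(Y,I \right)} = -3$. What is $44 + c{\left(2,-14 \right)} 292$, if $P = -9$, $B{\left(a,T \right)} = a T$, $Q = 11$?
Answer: $- \frac{19589}{21} \approx -932.81$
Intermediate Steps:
$B{\left(a,T \right)} = T a$
$c{\left(W,k \right)} = - \frac{11}{3} - \frac{9}{W k}$ ($c{\left(W,k \right)} = \frac{11}{-3} - \frac{9}{W k} = 11 \left(- \frac{1}{3}\right) - 9 \frac{1}{W k} = - \frac{11}{3} - \frac{9}{W k}$)
$44 + c{\left(2,-14 \right)} 292 = 44 + \left(- \frac{11}{3} - \frac{9}{2 \left(-14\right)}\right) 292 = 44 + \left(- \frac{11}{3} - \frac{9}{2} \left(- \frac{1}{14}\right)\right) 292 = 44 + \left(- \frac{11}{3} + \frac{9}{28}\right) 292 = 44 - \frac{20513}{21} = - \frac{19589}{21}$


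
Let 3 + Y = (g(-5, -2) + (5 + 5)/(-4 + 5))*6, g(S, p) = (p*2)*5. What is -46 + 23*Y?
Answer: -1495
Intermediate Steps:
g(S, p) = 10*p (g(S, p) = (2*p)*5 = 10*p)
Y = -63 (Y = -3 + (10*(-2) + (5 + 5)/(-4 + 5))*6 = -3 + (-20 + 10/1)*6 = -3 + (-20 + 10*1)*6 = -3 + (-20 + 10)*6 = -3 - 10*6 = -3 - 60 = -63)
-46 + 23*Y = -46 + 23*(-63) = -46 - 1449 = -1495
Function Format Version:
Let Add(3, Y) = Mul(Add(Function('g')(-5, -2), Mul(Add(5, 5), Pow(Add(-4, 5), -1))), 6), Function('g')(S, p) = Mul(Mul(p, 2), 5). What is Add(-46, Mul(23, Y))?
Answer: -1495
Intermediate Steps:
Function('g')(S, p) = Mul(10, p) (Function('g')(S, p) = Mul(Mul(2, p), 5) = Mul(10, p))
Y = -63 (Y = Add(-3, Mul(Add(Mul(10, -2), Mul(Add(5, 5), Pow(Add(-4, 5), -1))), 6)) = Add(-3, Mul(Add(-20, Mul(10, Pow(1, -1))), 6)) = Add(-3, Mul(Add(-20, Mul(10, 1)), 6)) = Add(-3, Mul(Add(-20, 10), 6)) = Add(-3, Mul(-10, 6)) = Add(-3, -60) = -63)
Add(-46, Mul(23, Y)) = Add(-46, Mul(23, -63)) = Add(-46, -1449) = -1495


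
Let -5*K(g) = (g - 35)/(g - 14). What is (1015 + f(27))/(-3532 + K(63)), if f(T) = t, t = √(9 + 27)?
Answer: -35735/123624 ≈ -0.28906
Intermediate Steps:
K(g) = -(-35 + g)/(5*(-14 + g)) (K(g) = -(g - 35)/(5*(g - 14)) = -(-35 + g)/(5*(-14 + g)))
t = 6 (t = √36 = 6)
f(T) = 6
(1015 + f(27))/(-3532 + K(63)) = (1015 + 6)/(-3532 + (35 - 1*63)/(5*(-14 + 63))) = 1021/(-3532 + (⅕)*(35 - 63)/49) = 1021/(-3532 + (⅕)*(1/49)*(-28)) = 1021/(-3532 - 4/35) = 1021/(-123624/35) = 1021*(-35/123624) = -35735/123624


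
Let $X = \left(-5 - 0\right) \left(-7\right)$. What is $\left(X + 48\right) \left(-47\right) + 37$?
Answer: $-3864$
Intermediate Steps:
$X = 35$ ($X = \left(-5 + 0\right) \left(-7\right) = \left(-5\right) \left(-7\right) = 35$)
$\left(X + 48\right) \left(-47\right) + 37 = \left(35 + 48\right) \left(-47\right) + 37 = 83 \left(-47\right) + 37 = -3901 + 37 = -3864$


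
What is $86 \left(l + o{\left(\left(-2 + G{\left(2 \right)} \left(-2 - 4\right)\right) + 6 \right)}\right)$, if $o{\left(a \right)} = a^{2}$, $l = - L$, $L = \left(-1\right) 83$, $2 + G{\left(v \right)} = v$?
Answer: $8514$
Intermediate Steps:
$G{\left(v \right)} = -2 + v$
$L = -83$
$l = 83$ ($l = \left(-1\right) \left(-83\right) = 83$)
$86 \left(l + o{\left(\left(-2 + G{\left(2 \right)} \left(-2 - 4\right)\right) + 6 \right)}\right) = 86 \left(83 + \left(\left(-2 + \left(-2 + 2\right) \left(-2 - 4\right)\right) + 6\right)^{2}\right) = 86 \left(83 + \left(\left(-2 + 0 \left(-6\right)\right) + 6\right)^{2}\right) = 86 \left(83 + \left(\left(-2 + 0\right) + 6\right)^{2}\right) = 86 \left(83 + \left(-2 + 6\right)^{2}\right) = 86 \left(83 + 4^{2}\right) = 86 \left(83 + 16\right) = 86 \cdot 99 = 8514$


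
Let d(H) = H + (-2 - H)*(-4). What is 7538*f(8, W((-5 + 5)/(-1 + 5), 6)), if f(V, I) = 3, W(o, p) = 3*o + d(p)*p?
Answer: 22614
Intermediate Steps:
d(H) = 8 + 5*H (d(H) = H + (8 + 4*H) = 8 + 5*H)
W(o, p) = 3*o + p*(8 + 5*p) (W(o, p) = 3*o + (8 + 5*p)*p = 3*o + p*(8 + 5*p))
7538*f(8, W((-5 + 5)/(-1 + 5), 6)) = 7538*3 = 22614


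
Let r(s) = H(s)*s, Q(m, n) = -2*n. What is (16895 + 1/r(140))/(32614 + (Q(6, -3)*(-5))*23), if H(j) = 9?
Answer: 21287701/40224240 ≈ 0.52923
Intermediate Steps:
r(s) = 9*s
(16895 + 1/r(140))/(32614 + (Q(6, -3)*(-5))*23) = (16895 + 1/(9*140))/(32614 + (-2*(-3)*(-5))*23) = (16895 + 1/1260)/(32614 + (6*(-5))*23) = (16895 + 1/1260)/(32614 - 30*23) = 21287701/(1260*(32614 - 690)) = (21287701/1260)/31924 = (21287701/1260)*(1/31924) = 21287701/40224240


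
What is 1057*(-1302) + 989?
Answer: -1375225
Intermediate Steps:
1057*(-1302) + 989 = -1376214 + 989 = -1375225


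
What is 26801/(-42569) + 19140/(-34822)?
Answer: -874017541/741168859 ≈ -1.1792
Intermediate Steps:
26801/(-42569) + 19140/(-34822) = 26801*(-1/42569) + 19140*(-1/34822) = -26801/42569 - 9570/17411 = -874017541/741168859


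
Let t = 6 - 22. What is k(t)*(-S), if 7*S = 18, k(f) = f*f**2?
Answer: 73728/7 ≈ 10533.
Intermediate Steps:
t = -16
k(f) = f**3
S = 18/7 (S = (1/7)*18 = 18/7 ≈ 2.5714)
k(t)*(-S) = (-16)**3*(-1*18/7) = -4096*(-18/7) = 73728/7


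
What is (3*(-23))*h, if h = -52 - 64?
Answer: 8004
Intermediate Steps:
h = -116
(3*(-23))*h = (3*(-23))*(-116) = -69*(-116) = 8004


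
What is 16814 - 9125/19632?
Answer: 330083323/19632 ≈ 16814.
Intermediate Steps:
16814 - 9125/19632 = 330083323/19632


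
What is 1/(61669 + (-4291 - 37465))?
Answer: 1/19913 ≈ 5.0218e-5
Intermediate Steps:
1/(61669 + (-4291 - 37465)) = 1/(61669 - 41756) = 1/19913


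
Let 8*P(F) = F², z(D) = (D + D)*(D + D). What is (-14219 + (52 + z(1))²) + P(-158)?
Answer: -15925/2 ≈ -7962.5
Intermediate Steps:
z(D) = 4*D² (z(D) = (2*D)*(2*D) = 4*D²)
P(F) = F²/8
(-14219 + (52 + z(1))²) + P(-158) = (-14219 + (52 + 4*1²)²) + (⅛)*(-158)² = (-14219 + (52 + 4*1)²) + (⅛)*24964 = (-14219 + (52 + 4)²) + 6241/2 = (-14219 + 56²) + 6241/2 = (-14219 + 3136) + 6241/2 = -11083 + 6241/2 = -15925/2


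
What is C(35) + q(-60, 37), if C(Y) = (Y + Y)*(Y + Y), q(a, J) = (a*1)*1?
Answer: 4840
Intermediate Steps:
q(a, J) = a (q(a, J) = a*1 = a)
C(Y) = 4*Y² (C(Y) = (2*Y)*(2*Y) = 4*Y²)
C(35) + q(-60, 37) = 4*35² - 60 = 4*1225 - 60 = 4900 - 60 = 4840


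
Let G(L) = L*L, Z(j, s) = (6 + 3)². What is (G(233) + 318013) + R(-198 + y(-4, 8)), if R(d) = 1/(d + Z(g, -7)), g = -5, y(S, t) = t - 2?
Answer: 41325521/111 ≈ 3.7230e+5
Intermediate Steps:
y(S, t) = -2 + t
Z(j, s) = 81 (Z(j, s) = 9² = 81)
R(d) = 1/(81 + d) (R(d) = 1/(d + 81) = 1/(81 + d))
G(L) = L²
(G(233) + 318013) + R(-198 + y(-4, 8)) = (233² + 318013) + 1/(81 + (-198 + (-2 + 8))) = (54289 + 318013) + 1/(81 + (-198 + 6)) = 372302 + 1/(81 - 192) = 372302 + 1/(-111) = 372302 - 1/111 = 41325521/111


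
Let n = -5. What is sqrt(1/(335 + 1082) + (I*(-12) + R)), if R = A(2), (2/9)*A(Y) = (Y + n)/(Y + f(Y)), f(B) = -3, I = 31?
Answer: I*sqrt(2879307158)/2834 ≈ 18.934*I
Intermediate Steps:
A(Y) = 9*(-5 + Y)/(2*(-3 + Y)) (A(Y) = 9*((Y - 5)/(Y - 3))/2 = 9*((-5 + Y)/(-3 + Y))/2 = 9*(-5 + Y)/(2*(-3 + Y)))
R = 27/2 (R = 9*(-5 + 2)/(2*(-3 + 2)) = (9/2)*(-3)/(-1) = (9/2)*(-1)*(-3) = 27/2 ≈ 13.500)
sqrt(1/(335 + 1082) + (I*(-12) + R)) = sqrt(1/(335 + 1082) + (31*(-12) + 27/2)) = sqrt(1/1417 + (-372 + 27/2)) = sqrt(1/1417 - 717/2) = sqrt(-1015987/2834) = I*sqrt(2879307158)/2834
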